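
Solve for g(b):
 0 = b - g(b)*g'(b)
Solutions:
 g(b) = -sqrt(C1 + b^2)
 g(b) = sqrt(C1 + b^2)


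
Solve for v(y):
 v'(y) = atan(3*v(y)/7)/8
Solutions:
 Integral(1/atan(3*_y/7), (_y, v(y))) = C1 + y/8


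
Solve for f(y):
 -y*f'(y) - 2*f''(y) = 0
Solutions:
 f(y) = C1 + C2*erf(y/2)


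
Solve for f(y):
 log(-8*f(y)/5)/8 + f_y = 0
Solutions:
 8*Integral(1/(log(-_y) - log(5) + 3*log(2)), (_y, f(y))) = C1 - y


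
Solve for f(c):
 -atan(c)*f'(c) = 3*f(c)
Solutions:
 f(c) = C1*exp(-3*Integral(1/atan(c), c))


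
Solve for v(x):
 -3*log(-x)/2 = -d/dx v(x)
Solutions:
 v(x) = C1 + 3*x*log(-x)/2 - 3*x/2


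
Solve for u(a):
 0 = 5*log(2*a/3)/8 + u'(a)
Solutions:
 u(a) = C1 - 5*a*log(a)/8 - 5*a*log(2)/8 + 5*a/8 + 5*a*log(3)/8


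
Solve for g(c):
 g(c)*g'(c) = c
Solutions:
 g(c) = -sqrt(C1 + c^2)
 g(c) = sqrt(C1 + c^2)


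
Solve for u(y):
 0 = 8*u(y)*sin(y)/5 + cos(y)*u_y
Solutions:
 u(y) = C1*cos(y)^(8/5)


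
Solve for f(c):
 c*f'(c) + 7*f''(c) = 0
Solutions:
 f(c) = C1 + C2*erf(sqrt(14)*c/14)


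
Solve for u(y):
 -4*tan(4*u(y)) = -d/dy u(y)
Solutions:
 u(y) = -asin(C1*exp(16*y))/4 + pi/4
 u(y) = asin(C1*exp(16*y))/4


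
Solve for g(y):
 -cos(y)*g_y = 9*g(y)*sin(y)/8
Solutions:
 g(y) = C1*cos(y)^(9/8)


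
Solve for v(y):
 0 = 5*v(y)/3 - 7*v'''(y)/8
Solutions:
 v(y) = C3*exp(2*21^(2/3)*5^(1/3)*y/21) + (C1*sin(3^(1/6)*5^(1/3)*7^(2/3)*y/7) + C2*cos(3^(1/6)*5^(1/3)*7^(2/3)*y/7))*exp(-21^(2/3)*5^(1/3)*y/21)


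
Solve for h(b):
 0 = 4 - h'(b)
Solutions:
 h(b) = C1 + 4*b


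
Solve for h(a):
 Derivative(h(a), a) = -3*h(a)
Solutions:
 h(a) = C1*exp(-3*a)


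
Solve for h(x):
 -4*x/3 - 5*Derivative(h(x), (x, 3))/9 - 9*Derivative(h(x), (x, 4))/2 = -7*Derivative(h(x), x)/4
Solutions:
 h(x) = C1 + C2*exp(-x*(200*2^(2/3)/(729*sqrt(234197481) + 11156261)^(1/3) + 40 + 2^(1/3)*(729*sqrt(234197481) + 11156261)^(1/3))/972)*sin(2^(1/3)*sqrt(3)*x*(-(729*sqrt(234197481) + 11156261)^(1/3) + 200*2^(1/3)/(729*sqrt(234197481) + 11156261)^(1/3))/972) + C3*exp(-x*(200*2^(2/3)/(729*sqrt(234197481) + 11156261)^(1/3) + 40 + 2^(1/3)*(729*sqrt(234197481) + 11156261)^(1/3))/972)*cos(2^(1/3)*sqrt(3)*x*(-(729*sqrt(234197481) + 11156261)^(1/3) + 200*2^(1/3)/(729*sqrt(234197481) + 11156261)^(1/3))/972) + C4*exp(x*(-20 + 200*2^(2/3)/(729*sqrt(234197481) + 11156261)^(1/3) + 2^(1/3)*(729*sqrt(234197481) + 11156261)^(1/3))/486) + 8*x^2/21


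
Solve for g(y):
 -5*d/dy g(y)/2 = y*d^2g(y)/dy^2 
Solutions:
 g(y) = C1 + C2/y^(3/2)


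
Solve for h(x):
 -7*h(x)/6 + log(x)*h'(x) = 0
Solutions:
 h(x) = C1*exp(7*li(x)/6)


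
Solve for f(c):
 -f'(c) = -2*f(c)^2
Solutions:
 f(c) = -1/(C1 + 2*c)


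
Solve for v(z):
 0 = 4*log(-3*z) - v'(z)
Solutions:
 v(z) = C1 + 4*z*log(-z) + 4*z*(-1 + log(3))


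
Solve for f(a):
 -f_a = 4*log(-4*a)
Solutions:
 f(a) = C1 - 4*a*log(-a) + 4*a*(1 - 2*log(2))


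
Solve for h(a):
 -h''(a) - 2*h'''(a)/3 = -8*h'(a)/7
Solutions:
 h(a) = C1 + C2*exp(a*(-21 + sqrt(1785))/28) + C3*exp(-a*(21 + sqrt(1785))/28)


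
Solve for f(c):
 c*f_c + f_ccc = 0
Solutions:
 f(c) = C1 + Integral(C2*airyai(-c) + C3*airybi(-c), c)


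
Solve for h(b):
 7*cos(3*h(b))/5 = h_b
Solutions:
 -7*b/5 - log(sin(3*h(b)) - 1)/6 + log(sin(3*h(b)) + 1)/6 = C1


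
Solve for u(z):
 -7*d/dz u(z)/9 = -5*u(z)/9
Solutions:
 u(z) = C1*exp(5*z/7)


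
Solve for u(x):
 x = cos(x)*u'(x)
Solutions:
 u(x) = C1 + Integral(x/cos(x), x)


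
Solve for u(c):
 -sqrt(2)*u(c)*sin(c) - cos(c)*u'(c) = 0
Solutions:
 u(c) = C1*cos(c)^(sqrt(2))


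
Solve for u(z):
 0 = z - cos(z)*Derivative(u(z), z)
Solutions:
 u(z) = C1 + Integral(z/cos(z), z)


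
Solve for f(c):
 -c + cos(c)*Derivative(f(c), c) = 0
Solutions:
 f(c) = C1 + Integral(c/cos(c), c)


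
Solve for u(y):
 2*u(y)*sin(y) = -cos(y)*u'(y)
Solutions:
 u(y) = C1*cos(y)^2


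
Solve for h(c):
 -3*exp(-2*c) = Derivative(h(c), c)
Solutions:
 h(c) = C1 + 3*exp(-2*c)/2


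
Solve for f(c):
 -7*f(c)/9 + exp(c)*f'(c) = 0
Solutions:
 f(c) = C1*exp(-7*exp(-c)/9)


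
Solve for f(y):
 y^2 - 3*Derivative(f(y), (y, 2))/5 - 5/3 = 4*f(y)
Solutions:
 f(y) = C1*sin(2*sqrt(15)*y/3) + C2*cos(2*sqrt(15)*y/3) + y^2/4 - 59/120


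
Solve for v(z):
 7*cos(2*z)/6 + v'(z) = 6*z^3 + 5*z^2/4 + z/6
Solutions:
 v(z) = C1 + 3*z^4/2 + 5*z^3/12 + z^2/12 - 7*sin(2*z)/12


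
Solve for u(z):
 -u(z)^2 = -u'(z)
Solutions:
 u(z) = -1/(C1 + z)


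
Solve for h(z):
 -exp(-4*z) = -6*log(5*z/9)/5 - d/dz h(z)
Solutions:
 h(z) = C1 - 6*z*log(z)/5 + 6*z*(-log(5) + 1 + 2*log(3))/5 - exp(-4*z)/4


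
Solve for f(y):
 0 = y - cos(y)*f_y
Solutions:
 f(y) = C1 + Integral(y/cos(y), y)


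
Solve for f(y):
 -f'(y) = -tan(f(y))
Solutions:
 f(y) = pi - asin(C1*exp(y))
 f(y) = asin(C1*exp(y))


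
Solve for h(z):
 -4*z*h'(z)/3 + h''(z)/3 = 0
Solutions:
 h(z) = C1 + C2*erfi(sqrt(2)*z)


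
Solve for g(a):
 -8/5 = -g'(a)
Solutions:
 g(a) = C1 + 8*a/5


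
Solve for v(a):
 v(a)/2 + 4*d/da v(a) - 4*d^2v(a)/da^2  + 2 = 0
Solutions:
 v(a) = C1*exp(a*(2 - sqrt(6))/4) + C2*exp(a*(2 + sqrt(6))/4) - 4


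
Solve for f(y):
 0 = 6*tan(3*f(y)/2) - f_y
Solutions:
 f(y) = -2*asin(C1*exp(9*y))/3 + 2*pi/3
 f(y) = 2*asin(C1*exp(9*y))/3


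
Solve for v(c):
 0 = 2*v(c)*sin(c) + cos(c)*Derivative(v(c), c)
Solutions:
 v(c) = C1*cos(c)^2


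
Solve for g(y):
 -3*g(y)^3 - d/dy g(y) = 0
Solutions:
 g(y) = -sqrt(2)*sqrt(-1/(C1 - 3*y))/2
 g(y) = sqrt(2)*sqrt(-1/(C1 - 3*y))/2


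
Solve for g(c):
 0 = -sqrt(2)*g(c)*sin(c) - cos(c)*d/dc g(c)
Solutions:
 g(c) = C1*cos(c)^(sqrt(2))


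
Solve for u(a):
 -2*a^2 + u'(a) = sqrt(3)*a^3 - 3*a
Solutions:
 u(a) = C1 + sqrt(3)*a^4/4 + 2*a^3/3 - 3*a^2/2


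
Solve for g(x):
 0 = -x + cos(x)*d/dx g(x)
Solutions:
 g(x) = C1 + Integral(x/cos(x), x)


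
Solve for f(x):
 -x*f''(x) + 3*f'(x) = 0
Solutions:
 f(x) = C1 + C2*x^4


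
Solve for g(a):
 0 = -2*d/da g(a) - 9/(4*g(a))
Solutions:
 g(a) = -sqrt(C1 - 9*a)/2
 g(a) = sqrt(C1 - 9*a)/2


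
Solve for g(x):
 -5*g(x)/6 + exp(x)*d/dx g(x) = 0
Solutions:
 g(x) = C1*exp(-5*exp(-x)/6)


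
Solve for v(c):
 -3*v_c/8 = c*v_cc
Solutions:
 v(c) = C1 + C2*c^(5/8)


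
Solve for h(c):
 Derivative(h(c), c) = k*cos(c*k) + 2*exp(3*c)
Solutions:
 h(c) = C1 + 2*exp(3*c)/3 + sin(c*k)


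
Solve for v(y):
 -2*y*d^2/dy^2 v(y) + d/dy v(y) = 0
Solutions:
 v(y) = C1 + C2*y^(3/2)


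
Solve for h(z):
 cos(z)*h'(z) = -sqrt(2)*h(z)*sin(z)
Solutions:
 h(z) = C1*cos(z)^(sqrt(2))


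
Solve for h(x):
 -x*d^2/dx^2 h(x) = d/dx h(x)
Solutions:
 h(x) = C1 + C2*log(x)


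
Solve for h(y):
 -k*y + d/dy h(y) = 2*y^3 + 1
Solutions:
 h(y) = C1 + k*y^2/2 + y^4/2 + y


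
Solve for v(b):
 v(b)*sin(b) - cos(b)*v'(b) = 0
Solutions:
 v(b) = C1/cos(b)


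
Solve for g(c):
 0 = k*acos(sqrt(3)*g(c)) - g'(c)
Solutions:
 Integral(1/acos(sqrt(3)*_y), (_y, g(c))) = C1 + c*k


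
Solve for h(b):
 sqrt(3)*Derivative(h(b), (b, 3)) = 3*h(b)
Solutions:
 h(b) = C3*exp(3^(1/6)*b) + (C1*sin(3^(2/3)*b/2) + C2*cos(3^(2/3)*b/2))*exp(-3^(1/6)*b/2)


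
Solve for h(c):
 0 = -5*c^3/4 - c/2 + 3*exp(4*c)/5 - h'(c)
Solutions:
 h(c) = C1 - 5*c^4/16 - c^2/4 + 3*exp(4*c)/20


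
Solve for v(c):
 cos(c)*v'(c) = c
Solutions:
 v(c) = C1 + Integral(c/cos(c), c)


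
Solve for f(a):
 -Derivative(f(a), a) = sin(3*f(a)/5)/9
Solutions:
 a/9 + 5*log(cos(3*f(a)/5) - 1)/6 - 5*log(cos(3*f(a)/5) + 1)/6 = C1


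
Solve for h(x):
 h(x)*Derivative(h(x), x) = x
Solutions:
 h(x) = -sqrt(C1 + x^2)
 h(x) = sqrt(C1 + x^2)


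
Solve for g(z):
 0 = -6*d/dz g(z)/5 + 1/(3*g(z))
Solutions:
 g(z) = -sqrt(C1 + 5*z)/3
 g(z) = sqrt(C1 + 5*z)/3


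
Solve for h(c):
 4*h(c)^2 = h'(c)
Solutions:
 h(c) = -1/(C1 + 4*c)


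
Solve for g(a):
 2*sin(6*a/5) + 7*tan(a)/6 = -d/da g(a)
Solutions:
 g(a) = C1 + 7*log(cos(a))/6 + 5*cos(6*a/5)/3


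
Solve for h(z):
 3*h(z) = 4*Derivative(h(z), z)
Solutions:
 h(z) = C1*exp(3*z/4)


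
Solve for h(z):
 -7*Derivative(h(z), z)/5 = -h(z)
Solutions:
 h(z) = C1*exp(5*z/7)


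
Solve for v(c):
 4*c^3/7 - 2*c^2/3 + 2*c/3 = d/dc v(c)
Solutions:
 v(c) = C1 + c^4/7 - 2*c^3/9 + c^2/3


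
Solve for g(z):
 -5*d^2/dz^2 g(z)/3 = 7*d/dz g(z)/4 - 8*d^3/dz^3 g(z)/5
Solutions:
 g(z) = C1 + C2*exp(z*(25 - sqrt(3145))/48) + C3*exp(z*(25 + sqrt(3145))/48)


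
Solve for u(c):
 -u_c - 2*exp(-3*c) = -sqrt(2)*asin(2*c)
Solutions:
 u(c) = C1 + sqrt(2)*c*asin(2*c) + sqrt(2)*sqrt(1 - 4*c^2)/2 + 2*exp(-3*c)/3


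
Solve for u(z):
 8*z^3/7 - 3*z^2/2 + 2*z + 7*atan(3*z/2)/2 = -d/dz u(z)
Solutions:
 u(z) = C1 - 2*z^4/7 + z^3/2 - z^2 - 7*z*atan(3*z/2)/2 + 7*log(9*z^2 + 4)/6


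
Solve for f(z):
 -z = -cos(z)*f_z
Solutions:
 f(z) = C1 + Integral(z/cos(z), z)


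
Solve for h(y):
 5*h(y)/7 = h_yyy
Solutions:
 h(y) = C3*exp(5^(1/3)*7^(2/3)*y/7) + (C1*sin(sqrt(3)*5^(1/3)*7^(2/3)*y/14) + C2*cos(sqrt(3)*5^(1/3)*7^(2/3)*y/14))*exp(-5^(1/3)*7^(2/3)*y/14)


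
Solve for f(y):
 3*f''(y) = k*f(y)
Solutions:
 f(y) = C1*exp(-sqrt(3)*sqrt(k)*y/3) + C2*exp(sqrt(3)*sqrt(k)*y/3)


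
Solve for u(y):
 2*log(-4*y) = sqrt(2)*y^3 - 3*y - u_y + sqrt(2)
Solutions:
 u(y) = C1 + sqrt(2)*y^4/4 - 3*y^2/2 - 2*y*log(-y) + y*(-4*log(2) + sqrt(2) + 2)


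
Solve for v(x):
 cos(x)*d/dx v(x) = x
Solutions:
 v(x) = C1 + Integral(x/cos(x), x)


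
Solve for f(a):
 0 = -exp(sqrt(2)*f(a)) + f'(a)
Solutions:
 f(a) = sqrt(2)*(2*log(-1/(C1 + a)) - log(2))/4


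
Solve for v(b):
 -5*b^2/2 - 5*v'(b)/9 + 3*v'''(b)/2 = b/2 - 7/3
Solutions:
 v(b) = C1 + C2*exp(-sqrt(30)*b/9) + C3*exp(sqrt(30)*b/9) - 3*b^3/2 - 9*b^2/20 - 201*b/10


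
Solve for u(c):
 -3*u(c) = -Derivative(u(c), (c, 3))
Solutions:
 u(c) = C3*exp(3^(1/3)*c) + (C1*sin(3^(5/6)*c/2) + C2*cos(3^(5/6)*c/2))*exp(-3^(1/3)*c/2)


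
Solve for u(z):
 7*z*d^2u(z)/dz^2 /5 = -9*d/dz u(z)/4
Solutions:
 u(z) = C1 + C2/z^(17/28)


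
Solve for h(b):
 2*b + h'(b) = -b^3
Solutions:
 h(b) = C1 - b^4/4 - b^2


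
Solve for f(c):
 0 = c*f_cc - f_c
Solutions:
 f(c) = C1 + C2*c^2


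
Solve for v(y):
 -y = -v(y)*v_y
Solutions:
 v(y) = -sqrt(C1 + y^2)
 v(y) = sqrt(C1 + y^2)


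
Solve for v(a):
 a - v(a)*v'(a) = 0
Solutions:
 v(a) = -sqrt(C1 + a^2)
 v(a) = sqrt(C1 + a^2)


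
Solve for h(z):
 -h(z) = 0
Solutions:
 h(z) = 0


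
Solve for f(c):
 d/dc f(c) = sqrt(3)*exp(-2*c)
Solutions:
 f(c) = C1 - sqrt(3)*exp(-2*c)/2


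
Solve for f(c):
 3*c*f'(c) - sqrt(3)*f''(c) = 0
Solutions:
 f(c) = C1 + C2*erfi(sqrt(2)*3^(1/4)*c/2)


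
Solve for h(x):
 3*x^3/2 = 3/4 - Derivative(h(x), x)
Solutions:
 h(x) = C1 - 3*x^4/8 + 3*x/4


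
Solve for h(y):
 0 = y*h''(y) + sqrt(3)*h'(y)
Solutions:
 h(y) = C1 + C2*y^(1 - sqrt(3))


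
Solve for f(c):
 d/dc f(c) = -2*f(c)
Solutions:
 f(c) = C1*exp(-2*c)


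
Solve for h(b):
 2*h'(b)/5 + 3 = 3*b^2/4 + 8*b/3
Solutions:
 h(b) = C1 + 5*b^3/8 + 10*b^2/3 - 15*b/2


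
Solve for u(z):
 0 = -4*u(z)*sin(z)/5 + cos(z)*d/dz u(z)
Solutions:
 u(z) = C1/cos(z)^(4/5)


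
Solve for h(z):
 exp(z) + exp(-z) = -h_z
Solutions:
 h(z) = C1 - 2*sinh(z)


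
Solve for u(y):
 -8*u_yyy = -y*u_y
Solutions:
 u(y) = C1 + Integral(C2*airyai(y/2) + C3*airybi(y/2), y)


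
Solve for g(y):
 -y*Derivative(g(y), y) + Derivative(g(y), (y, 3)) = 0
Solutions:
 g(y) = C1 + Integral(C2*airyai(y) + C3*airybi(y), y)


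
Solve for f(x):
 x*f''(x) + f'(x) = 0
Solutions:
 f(x) = C1 + C2*log(x)


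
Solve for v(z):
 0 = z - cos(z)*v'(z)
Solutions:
 v(z) = C1 + Integral(z/cos(z), z)


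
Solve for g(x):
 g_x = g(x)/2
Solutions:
 g(x) = C1*exp(x/2)


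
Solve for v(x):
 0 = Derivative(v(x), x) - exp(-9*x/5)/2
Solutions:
 v(x) = C1 - 5*exp(-9*x/5)/18


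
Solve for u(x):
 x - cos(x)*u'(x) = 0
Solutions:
 u(x) = C1 + Integral(x/cos(x), x)


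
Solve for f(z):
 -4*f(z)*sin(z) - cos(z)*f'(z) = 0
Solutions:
 f(z) = C1*cos(z)^4


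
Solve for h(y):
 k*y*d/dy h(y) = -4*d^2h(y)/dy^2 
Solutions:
 h(y) = Piecewise((-sqrt(2)*sqrt(pi)*C1*erf(sqrt(2)*sqrt(k)*y/4)/sqrt(k) - C2, (k > 0) | (k < 0)), (-C1*y - C2, True))


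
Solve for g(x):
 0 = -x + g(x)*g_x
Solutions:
 g(x) = -sqrt(C1 + x^2)
 g(x) = sqrt(C1 + x^2)


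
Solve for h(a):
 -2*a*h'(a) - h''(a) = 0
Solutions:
 h(a) = C1 + C2*erf(a)


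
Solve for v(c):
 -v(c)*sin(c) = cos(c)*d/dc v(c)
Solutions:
 v(c) = C1*cos(c)


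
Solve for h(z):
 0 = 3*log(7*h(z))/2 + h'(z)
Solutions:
 2*Integral(1/(log(_y) + log(7)), (_y, h(z)))/3 = C1 - z


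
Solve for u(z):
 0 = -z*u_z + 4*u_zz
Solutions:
 u(z) = C1 + C2*erfi(sqrt(2)*z/4)


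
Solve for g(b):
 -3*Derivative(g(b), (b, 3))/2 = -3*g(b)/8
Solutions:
 g(b) = C3*exp(2^(1/3)*b/2) + (C1*sin(2^(1/3)*sqrt(3)*b/4) + C2*cos(2^(1/3)*sqrt(3)*b/4))*exp(-2^(1/3)*b/4)


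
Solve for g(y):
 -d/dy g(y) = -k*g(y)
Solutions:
 g(y) = C1*exp(k*y)


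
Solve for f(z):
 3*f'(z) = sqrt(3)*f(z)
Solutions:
 f(z) = C1*exp(sqrt(3)*z/3)


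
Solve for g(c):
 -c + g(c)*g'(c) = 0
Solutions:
 g(c) = -sqrt(C1 + c^2)
 g(c) = sqrt(C1 + c^2)


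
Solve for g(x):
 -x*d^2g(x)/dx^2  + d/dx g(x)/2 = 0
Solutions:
 g(x) = C1 + C2*x^(3/2)


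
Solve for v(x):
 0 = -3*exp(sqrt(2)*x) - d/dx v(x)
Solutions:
 v(x) = C1 - 3*sqrt(2)*exp(sqrt(2)*x)/2


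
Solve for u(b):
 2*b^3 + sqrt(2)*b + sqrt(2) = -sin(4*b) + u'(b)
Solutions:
 u(b) = C1 + b^4/2 + sqrt(2)*b^2/2 + sqrt(2)*b - cos(4*b)/4


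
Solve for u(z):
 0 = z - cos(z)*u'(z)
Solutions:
 u(z) = C1 + Integral(z/cos(z), z)


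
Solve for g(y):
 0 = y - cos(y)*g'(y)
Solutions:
 g(y) = C1 + Integral(y/cos(y), y)


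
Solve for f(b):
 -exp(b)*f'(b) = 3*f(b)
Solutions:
 f(b) = C1*exp(3*exp(-b))


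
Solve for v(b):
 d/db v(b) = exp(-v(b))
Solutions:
 v(b) = log(C1 + b)


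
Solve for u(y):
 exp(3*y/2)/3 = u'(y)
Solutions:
 u(y) = C1 + 2*exp(3*y/2)/9


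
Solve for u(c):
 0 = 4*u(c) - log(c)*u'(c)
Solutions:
 u(c) = C1*exp(4*li(c))


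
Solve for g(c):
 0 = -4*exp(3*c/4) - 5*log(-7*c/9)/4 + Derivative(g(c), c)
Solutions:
 g(c) = C1 + 5*c*log(-c)/4 + 5*c*(-2*log(3) - 1 + log(7))/4 + 16*exp(3*c/4)/3


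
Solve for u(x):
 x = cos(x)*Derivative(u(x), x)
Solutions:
 u(x) = C1 + Integral(x/cos(x), x)


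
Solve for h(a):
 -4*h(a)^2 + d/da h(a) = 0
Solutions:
 h(a) = -1/(C1 + 4*a)


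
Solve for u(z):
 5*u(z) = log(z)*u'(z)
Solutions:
 u(z) = C1*exp(5*li(z))


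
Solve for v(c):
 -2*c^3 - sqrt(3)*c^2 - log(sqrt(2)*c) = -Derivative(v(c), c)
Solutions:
 v(c) = C1 + c^4/2 + sqrt(3)*c^3/3 + c*log(c) - c + c*log(2)/2


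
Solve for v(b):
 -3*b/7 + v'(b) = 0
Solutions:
 v(b) = C1 + 3*b^2/14


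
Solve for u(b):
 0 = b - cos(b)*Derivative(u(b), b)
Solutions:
 u(b) = C1 + Integral(b/cos(b), b)


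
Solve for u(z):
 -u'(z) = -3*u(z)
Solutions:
 u(z) = C1*exp(3*z)


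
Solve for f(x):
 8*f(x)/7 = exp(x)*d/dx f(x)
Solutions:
 f(x) = C1*exp(-8*exp(-x)/7)


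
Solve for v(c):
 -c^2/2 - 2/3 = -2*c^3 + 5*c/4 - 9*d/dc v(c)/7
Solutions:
 v(c) = C1 - 7*c^4/18 + 7*c^3/54 + 35*c^2/72 + 14*c/27


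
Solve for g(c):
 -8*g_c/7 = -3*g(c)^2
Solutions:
 g(c) = -8/(C1 + 21*c)


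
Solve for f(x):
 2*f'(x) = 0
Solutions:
 f(x) = C1


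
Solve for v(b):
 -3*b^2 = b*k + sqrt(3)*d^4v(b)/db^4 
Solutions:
 v(b) = C1 + C2*b + C3*b^2 + C4*b^3 - sqrt(3)*b^6/360 - sqrt(3)*b^5*k/360


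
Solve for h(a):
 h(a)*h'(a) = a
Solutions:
 h(a) = -sqrt(C1 + a^2)
 h(a) = sqrt(C1 + a^2)


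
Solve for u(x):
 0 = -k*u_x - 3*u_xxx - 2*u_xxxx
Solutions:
 u(x) = C1 + C2*exp(-x*((2*k + sqrt((2*k + 1)^2 - 1) + 1)^(1/3) + 1 + (2*k + sqrt((2*k + 1)^2 - 1) + 1)^(-1/3))/2) + C3*exp(x*((2*k + sqrt((2*k + 1)^2 - 1) + 1)^(1/3)/4 - sqrt(3)*I*(2*k + sqrt((2*k + 1)^2 - 1) + 1)^(1/3)/4 - 1/2 - 1/((-1 + sqrt(3)*I)*(2*k + sqrt((2*k + 1)^2 - 1) + 1)^(1/3)))) + C4*exp(x*((2*k + sqrt((2*k + 1)^2 - 1) + 1)^(1/3)/4 + sqrt(3)*I*(2*k + sqrt((2*k + 1)^2 - 1) + 1)^(1/3)/4 - 1/2 + 1/((1 + sqrt(3)*I)*(2*k + sqrt((2*k + 1)^2 - 1) + 1)^(1/3))))


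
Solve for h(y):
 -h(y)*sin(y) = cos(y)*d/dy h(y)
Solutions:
 h(y) = C1*cos(y)


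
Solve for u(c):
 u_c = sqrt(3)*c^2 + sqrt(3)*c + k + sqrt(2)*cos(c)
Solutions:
 u(c) = C1 + sqrt(3)*c^3/3 + sqrt(3)*c^2/2 + c*k + sqrt(2)*sin(c)


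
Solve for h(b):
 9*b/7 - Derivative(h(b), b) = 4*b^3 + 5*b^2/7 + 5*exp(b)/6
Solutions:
 h(b) = C1 - b^4 - 5*b^3/21 + 9*b^2/14 - 5*exp(b)/6


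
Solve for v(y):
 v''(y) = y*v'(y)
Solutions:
 v(y) = C1 + C2*erfi(sqrt(2)*y/2)


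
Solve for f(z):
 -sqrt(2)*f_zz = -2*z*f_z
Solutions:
 f(z) = C1 + C2*erfi(2^(3/4)*z/2)


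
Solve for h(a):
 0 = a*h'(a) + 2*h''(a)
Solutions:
 h(a) = C1 + C2*erf(a/2)


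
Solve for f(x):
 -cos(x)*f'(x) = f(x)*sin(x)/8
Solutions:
 f(x) = C1*cos(x)^(1/8)


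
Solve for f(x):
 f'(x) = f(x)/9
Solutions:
 f(x) = C1*exp(x/9)


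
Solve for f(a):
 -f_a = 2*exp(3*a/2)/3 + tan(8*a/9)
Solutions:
 f(a) = C1 - 4*exp(3*a/2)/9 + 9*log(cos(8*a/9))/8


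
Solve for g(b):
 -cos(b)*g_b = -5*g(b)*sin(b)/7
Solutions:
 g(b) = C1/cos(b)^(5/7)


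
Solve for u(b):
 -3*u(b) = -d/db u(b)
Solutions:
 u(b) = C1*exp(3*b)


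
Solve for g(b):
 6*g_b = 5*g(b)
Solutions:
 g(b) = C1*exp(5*b/6)


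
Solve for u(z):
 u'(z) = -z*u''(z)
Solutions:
 u(z) = C1 + C2*log(z)


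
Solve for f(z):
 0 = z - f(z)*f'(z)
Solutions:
 f(z) = -sqrt(C1 + z^2)
 f(z) = sqrt(C1 + z^2)


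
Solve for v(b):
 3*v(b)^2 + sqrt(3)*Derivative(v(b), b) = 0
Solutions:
 v(b) = 1/(C1 + sqrt(3)*b)


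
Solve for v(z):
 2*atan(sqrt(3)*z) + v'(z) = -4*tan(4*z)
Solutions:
 v(z) = C1 - 2*z*atan(sqrt(3)*z) + sqrt(3)*log(3*z^2 + 1)/3 + log(cos(4*z))


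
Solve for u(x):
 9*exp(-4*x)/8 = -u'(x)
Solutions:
 u(x) = C1 + 9*exp(-4*x)/32


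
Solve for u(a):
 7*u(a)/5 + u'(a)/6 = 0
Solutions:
 u(a) = C1*exp(-42*a/5)


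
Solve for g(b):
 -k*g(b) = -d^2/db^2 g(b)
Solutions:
 g(b) = C1*exp(-b*sqrt(k)) + C2*exp(b*sqrt(k))


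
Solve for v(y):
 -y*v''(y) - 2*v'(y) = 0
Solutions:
 v(y) = C1 + C2/y


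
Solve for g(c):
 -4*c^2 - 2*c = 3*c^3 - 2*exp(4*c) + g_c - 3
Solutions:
 g(c) = C1 - 3*c^4/4 - 4*c^3/3 - c^2 + 3*c + exp(4*c)/2


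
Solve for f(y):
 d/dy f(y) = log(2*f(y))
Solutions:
 -Integral(1/(log(_y) + log(2)), (_y, f(y))) = C1 - y


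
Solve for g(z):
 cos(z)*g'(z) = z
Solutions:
 g(z) = C1 + Integral(z/cos(z), z)


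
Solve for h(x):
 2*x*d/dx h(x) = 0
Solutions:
 h(x) = C1


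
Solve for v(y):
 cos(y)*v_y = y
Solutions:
 v(y) = C1 + Integral(y/cos(y), y)


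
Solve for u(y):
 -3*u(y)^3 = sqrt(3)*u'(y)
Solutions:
 u(y) = -sqrt(2)*sqrt(-1/(C1 - sqrt(3)*y))/2
 u(y) = sqrt(2)*sqrt(-1/(C1 - sqrt(3)*y))/2


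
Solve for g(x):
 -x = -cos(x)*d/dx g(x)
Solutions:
 g(x) = C1 + Integral(x/cos(x), x)


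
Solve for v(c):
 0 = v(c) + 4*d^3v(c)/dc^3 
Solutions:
 v(c) = C3*exp(-2^(1/3)*c/2) + (C1*sin(2^(1/3)*sqrt(3)*c/4) + C2*cos(2^(1/3)*sqrt(3)*c/4))*exp(2^(1/3)*c/4)


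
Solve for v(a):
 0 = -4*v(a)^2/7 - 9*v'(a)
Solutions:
 v(a) = 63/(C1 + 4*a)


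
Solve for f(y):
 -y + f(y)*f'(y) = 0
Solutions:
 f(y) = -sqrt(C1 + y^2)
 f(y) = sqrt(C1 + y^2)


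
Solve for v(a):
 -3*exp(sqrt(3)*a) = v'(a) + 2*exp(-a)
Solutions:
 v(a) = C1 - sqrt(3)*exp(sqrt(3)*a) + 2*exp(-a)


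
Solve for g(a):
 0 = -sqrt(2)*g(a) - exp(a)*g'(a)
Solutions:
 g(a) = C1*exp(sqrt(2)*exp(-a))


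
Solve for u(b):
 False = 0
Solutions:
 u(b) = C1 - 3*b*asin(b/3)/5 + zoo*b - 3*sqrt(9 - b^2)/5


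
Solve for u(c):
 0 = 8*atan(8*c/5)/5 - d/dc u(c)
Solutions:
 u(c) = C1 + 8*c*atan(8*c/5)/5 - log(64*c^2 + 25)/2


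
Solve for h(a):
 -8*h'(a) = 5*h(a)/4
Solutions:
 h(a) = C1*exp(-5*a/32)


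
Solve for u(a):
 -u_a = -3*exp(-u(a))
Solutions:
 u(a) = log(C1 + 3*a)


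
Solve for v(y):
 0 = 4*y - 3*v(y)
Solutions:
 v(y) = 4*y/3


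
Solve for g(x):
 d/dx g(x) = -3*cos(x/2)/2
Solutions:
 g(x) = C1 - 3*sin(x/2)


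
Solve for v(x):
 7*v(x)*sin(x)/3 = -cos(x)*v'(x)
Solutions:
 v(x) = C1*cos(x)^(7/3)


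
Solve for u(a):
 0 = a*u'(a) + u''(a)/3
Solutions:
 u(a) = C1 + C2*erf(sqrt(6)*a/2)


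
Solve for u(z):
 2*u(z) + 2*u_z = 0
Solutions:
 u(z) = C1*exp(-z)


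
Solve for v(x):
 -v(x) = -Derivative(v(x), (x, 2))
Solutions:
 v(x) = C1*exp(-x) + C2*exp(x)


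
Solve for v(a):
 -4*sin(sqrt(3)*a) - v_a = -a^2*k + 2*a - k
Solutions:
 v(a) = C1 + a^3*k/3 - a^2 + a*k + 4*sqrt(3)*cos(sqrt(3)*a)/3


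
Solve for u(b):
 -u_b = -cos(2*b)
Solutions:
 u(b) = C1 + sin(2*b)/2


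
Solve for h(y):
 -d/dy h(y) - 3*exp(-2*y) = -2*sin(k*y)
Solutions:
 h(y) = C1 + 3*exp(-2*y)/2 - 2*cos(k*y)/k


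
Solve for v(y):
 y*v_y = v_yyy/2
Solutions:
 v(y) = C1 + Integral(C2*airyai(2^(1/3)*y) + C3*airybi(2^(1/3)*y), y)


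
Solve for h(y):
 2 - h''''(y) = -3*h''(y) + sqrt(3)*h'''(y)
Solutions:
 h(y) = C1 + C2*y + C3*exp(y*(-sqrt(3) + sqrt(15))/2) + C4*exp(-y*(sqrt(3) + sqrt(15))/2) - y^2/3


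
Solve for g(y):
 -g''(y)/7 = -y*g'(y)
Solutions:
 g(y) = C1 + C2*erfi(sqrt(14)*y/2)


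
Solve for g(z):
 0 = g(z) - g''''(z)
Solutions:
 g(z) = C1*exp(-z) + C2*exp(z) + C3*sin(z) + C4*cos(z)


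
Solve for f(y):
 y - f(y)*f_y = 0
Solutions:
 f(y) = -sqrt(C1 + y^2)
 f(y) = sqrt(C1 + y^2)


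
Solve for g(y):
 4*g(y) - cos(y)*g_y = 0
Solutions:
 g(y) = C1*(sin(y)^2 + 2*sin(y) + 1)/(sin(y)^2 - 2*sin(y) + 1)


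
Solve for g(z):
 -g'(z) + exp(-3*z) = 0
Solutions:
 g(z) = C1 - exp(-3*z)/3


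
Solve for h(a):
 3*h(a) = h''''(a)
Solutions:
 h(a) = C1*exp(-3^(1/4)*a) + C2*exp(3^(1/4)*a) + C3*sin(3^(1/4)*a) + C4*cos(3^(1/4)*a)


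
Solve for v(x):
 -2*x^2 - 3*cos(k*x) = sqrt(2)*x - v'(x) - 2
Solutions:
 v(x) = C1 + 2*x^3/3 + sqrt(2)*x^2/2 - 2*x + 3*sin(k*x)/k


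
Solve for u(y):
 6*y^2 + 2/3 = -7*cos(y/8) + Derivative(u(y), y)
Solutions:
 u(y) = C1 + 2*y^3 + 2*y/3 + 56*sin(y/8)


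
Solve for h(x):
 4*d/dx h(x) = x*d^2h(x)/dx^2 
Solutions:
 h(x) = C1 + C2*x^5


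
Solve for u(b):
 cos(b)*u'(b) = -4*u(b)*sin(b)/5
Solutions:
 u(b) = C1*cos(b)^(4/5)


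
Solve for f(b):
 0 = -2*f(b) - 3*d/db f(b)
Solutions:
 f(b) = C1*exp(-2*b/3)


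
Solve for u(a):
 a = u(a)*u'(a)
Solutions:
 u(a) = -sqrt(C1 + a^2)
 u(a) = sqrt(C1 + a^2)


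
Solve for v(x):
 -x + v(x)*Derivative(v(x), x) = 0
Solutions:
 v(x) = -sqrt(C1 + x^2)
 v(x) = sqrt(C1 + x^2)


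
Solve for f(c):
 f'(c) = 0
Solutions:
 f(c) = C1


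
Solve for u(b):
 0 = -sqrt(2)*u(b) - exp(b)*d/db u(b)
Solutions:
 u(b) = C1*exp(sqrt(2)*exp(-b))


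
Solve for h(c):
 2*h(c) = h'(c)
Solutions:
 h(c) = C1*exp(2*c)


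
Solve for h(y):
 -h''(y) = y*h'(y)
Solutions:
 h(y) = C1 + C2*erf(sqrt(2)*y/2)


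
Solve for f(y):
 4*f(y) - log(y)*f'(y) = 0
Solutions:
 f(y) = C1*exp(4*li(y))


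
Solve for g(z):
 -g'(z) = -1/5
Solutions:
 g(z) = C1 + z/5


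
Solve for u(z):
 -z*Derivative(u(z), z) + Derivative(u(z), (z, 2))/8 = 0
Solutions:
 u(z) = C1 + C2*erfi(2*z)


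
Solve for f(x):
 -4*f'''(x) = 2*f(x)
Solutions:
 f(x) = C3*exp(-2^(2/3)*x/2) + (C1*sin(2^(2/3)*sqrt(3)*x/4) + C2*cos(2^(2/3)*sqrt(3)*x/4))*exp(2^(2/3)*x/4)


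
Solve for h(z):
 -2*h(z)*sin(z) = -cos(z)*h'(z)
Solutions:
 h(z) = C1/cos(z)^2


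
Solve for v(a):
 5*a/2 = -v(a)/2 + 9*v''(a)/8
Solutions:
 v(a) = C1*exp(-2*a/3) + C2*exp(2*a/3) - 5*a


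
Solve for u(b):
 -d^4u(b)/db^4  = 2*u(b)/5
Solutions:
 u(b) = (C1*sin(10^(3/4)*b/10) + C2*cos(10^(3/4)*b/10))*exp(-10^(3/4)*b/10) + (C3*sin(10^(3/4)*b/10) + C4*cos(10^(3/4)*b/10))*exp(10^(3/4)*b/10)


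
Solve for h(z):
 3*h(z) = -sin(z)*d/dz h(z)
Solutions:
 h(z) = C1*(cos(z) + 1)^(3/2)/(cos(z) - 1)^(3/2)


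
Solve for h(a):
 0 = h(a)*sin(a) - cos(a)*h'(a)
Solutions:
 h(a) = C1/cos(a)


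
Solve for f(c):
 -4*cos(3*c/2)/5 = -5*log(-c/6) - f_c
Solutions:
 f(c) = C1 - 5*c*log(-c) + 5*c + 5*c*log(6) + 8*sin(3*c/2)/15


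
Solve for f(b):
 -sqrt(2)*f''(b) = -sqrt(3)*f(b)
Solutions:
 f(b) = C1*exp(-2^(3/4)*3^(1/4)*b/2) + C2*exp(2^(3/4)*3^(1/4)*b/2)


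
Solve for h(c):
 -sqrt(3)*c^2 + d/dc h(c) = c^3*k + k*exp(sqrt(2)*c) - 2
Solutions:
 h(c) = C1 + c^4*k/4 + sqrt(3)*c^3/3 - 2*c + sqrt(2)*k*exp(sqrt(2)*c)/2


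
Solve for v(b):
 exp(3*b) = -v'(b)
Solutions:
 v(b) = C1 - exp(3*b)/3


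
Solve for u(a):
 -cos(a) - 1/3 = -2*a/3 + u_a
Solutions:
 u(a) = C1 + a^2/3 - a/3 - sin(a)


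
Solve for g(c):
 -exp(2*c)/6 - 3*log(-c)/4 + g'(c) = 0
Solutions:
 g(c) = C1 + 3*c*log(-c)/4 - 3*c/4 + exp(2*c)/12


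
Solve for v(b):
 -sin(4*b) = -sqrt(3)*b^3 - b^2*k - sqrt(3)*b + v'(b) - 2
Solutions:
 v(b) = C1 + sqrt(3)*b^4/4 + b^3*k/3 + sqrt(3)*b^2/2 + 2*b + cos(4*b)/4


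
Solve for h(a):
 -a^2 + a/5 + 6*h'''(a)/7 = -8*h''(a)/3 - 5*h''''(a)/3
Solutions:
 h(a) = C1 + C2*a + a^4/32 - 59*a^3/1120 - 5757*a^2/31360 + (C3*sin(sqrt(1879)*a/35) + C4*cos(sqrt(1879)*a/35))*exp(-9*a/35)


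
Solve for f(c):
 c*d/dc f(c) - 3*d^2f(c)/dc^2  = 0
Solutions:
 f(c) = C1 + C2*erfi(sqrt(6)*c/6)


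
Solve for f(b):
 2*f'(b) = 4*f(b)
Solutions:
 f(b) = C1*exp(2*b)


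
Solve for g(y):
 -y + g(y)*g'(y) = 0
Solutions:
 g(y) = -sqrt(C1 + y^2)
 g(y) = sqrt(C1 + y^2)


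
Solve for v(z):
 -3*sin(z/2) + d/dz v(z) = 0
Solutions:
 v(z) = C1 - 6*cos(z/2)


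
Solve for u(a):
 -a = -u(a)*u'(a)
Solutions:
 u(a) = -sqrt(C1 + a^2)
 u(a) = sqrt(C1 + a^2)


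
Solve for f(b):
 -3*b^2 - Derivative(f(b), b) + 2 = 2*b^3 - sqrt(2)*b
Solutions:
 f(b) = C1 - b^4/2 - b^3 + sqrt(2)*b^2/2 + 2*b


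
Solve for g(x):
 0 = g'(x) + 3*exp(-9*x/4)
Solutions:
 g(x) = C1 + 4*exp(-9*x/4)/3


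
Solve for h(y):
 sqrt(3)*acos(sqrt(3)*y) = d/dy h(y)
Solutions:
 h(y) = C1 + sqrt(3)*(y*acos(sqrt(3)*y) - sqrt(3)*sqrt(1 - 3*y^2)/3)


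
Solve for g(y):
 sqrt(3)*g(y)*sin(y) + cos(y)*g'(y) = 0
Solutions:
 g(y) = C1*cos(y)^(sqrt(3))


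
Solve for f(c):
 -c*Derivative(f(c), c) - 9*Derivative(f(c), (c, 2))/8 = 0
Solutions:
 f(c) = C1 + C2*erf(2*c/3)


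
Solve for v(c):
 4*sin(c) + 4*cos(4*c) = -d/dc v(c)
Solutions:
 v(c) = C1 - sin(4*c) + 4*cos(c)


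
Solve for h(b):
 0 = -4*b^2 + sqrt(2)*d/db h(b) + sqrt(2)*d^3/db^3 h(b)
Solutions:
 h(b) = C1 + C2*sin(b) + C3*cos(b) + 2*sqrt(2)*b^3/3 - 4*sqrt(2)*b


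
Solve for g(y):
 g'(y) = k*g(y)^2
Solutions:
 g(y) = -1/(C1 + k*y)


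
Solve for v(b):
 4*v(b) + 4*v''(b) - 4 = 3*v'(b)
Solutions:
 v(b) = (C1*sin(sqrt(55)*b/8) + C2*cos(sqrt(55)*b/8))*exp(3*b/8) + 1


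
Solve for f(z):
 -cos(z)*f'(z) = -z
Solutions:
 f(z) = C1 + Integral(z/cos(z), z)


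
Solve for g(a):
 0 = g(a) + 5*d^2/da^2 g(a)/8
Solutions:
 g(a) = C1*sin(2*sqrt(10)*a/5) + C2*cos(2*sqrt(10)*a/5)


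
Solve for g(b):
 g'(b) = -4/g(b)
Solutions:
 g(b) = -sqrt(C1 - 8*b)
 g(b) = sqrt(C1 - 8*b)


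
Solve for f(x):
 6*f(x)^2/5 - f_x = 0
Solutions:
 f(x) = -5/(C1 + 6*x)


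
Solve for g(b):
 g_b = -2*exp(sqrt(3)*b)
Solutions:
 g(b) = C1 - 2*sqrt(3)*exp(sqrt(3)*b)/3


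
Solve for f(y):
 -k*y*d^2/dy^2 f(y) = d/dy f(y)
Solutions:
 f(y) = C1 + y^(((re(k) - 1)*re(k) + im(k)^2)/(re(k)^2 + im(k)^2))*(C2*sin(log(y)*Abs(im(k))/(re(k)^2 + im(k)^2)) + C3*cos(log(y)*im(k)/(re(k)^2 + im(k)^2)))


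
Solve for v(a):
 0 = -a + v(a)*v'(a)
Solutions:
 v(a) = -sqrt(C1 + a^2)
 v(a) = sqrt(C1 + a^2)


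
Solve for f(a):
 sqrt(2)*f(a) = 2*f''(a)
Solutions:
 f(a) = C1*exp(-2^(3/4)*a/2) + C2*exp(2^(3/4)*a/2)


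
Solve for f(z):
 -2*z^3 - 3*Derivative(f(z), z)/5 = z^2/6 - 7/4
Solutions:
 f(z) = C1 - 5*z^4/6 - 5*z^3/54 + 35*z/12


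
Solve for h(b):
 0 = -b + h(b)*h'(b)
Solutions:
 h(b) = -sqrt(C1 + b^2)
 h(b) = sqrt(C1 + b^2)


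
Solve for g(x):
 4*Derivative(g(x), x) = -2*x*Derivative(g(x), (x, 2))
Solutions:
 g(x) = C1 + C2/x


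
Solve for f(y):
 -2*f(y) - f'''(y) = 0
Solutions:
 f(y) = C3*exp(-2^(1/3)*y) + (C1*sin(2^(1/3)*sqrt(3)*y/2) + C2*cos(2^(1/3)*sqrt(3)*y/2))*exp(2^(1/3)*y/2)


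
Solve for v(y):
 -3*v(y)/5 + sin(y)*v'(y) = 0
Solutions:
 v(y) = C1*(cos(y) - 1)^(3/10)/(cos(y) + 1)^(3/10)


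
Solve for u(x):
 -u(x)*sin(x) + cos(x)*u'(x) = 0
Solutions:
 u(x) = C1/cos(x)


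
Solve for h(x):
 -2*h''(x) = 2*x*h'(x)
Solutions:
 h(x) = C1 + C2*erf(sqrt(2)*x/2)


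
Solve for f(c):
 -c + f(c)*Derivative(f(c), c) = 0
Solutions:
 f(c) = -sqrt(C1 + c^2)
 f(c) = sqrt(C1 + c^2)


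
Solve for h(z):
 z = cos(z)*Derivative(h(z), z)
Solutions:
 h(z) = C1 + Integral(z/cos(z), z)


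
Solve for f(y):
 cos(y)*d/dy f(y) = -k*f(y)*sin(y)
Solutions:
 f(y) = C1*exp(k*log(cos(y)))


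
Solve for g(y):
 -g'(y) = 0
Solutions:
 g(y) = C1


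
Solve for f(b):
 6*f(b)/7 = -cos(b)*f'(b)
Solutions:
 f(b) = C1*(sin(b) - 1)^(3/7)/(sin(b) + 1)^(3/7)


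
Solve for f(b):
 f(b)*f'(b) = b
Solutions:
 f(b) = -sqrt(C1 + b^2)
 f(b) = sqrt(C1 + b^2)


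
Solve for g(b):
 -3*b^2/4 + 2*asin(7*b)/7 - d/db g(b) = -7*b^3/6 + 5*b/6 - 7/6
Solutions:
 g(b) = C1 + 7*b^4/24 - b^3/4 - 5*b^2/12 + 2*b*asin(7*b)/7 + 7*b/6 + 2*sqrt(1 - 49*b^2)/49


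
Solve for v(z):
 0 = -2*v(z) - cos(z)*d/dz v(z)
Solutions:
 v(z) = C1*(sin(z) - 1)/(sin(z) + 1)


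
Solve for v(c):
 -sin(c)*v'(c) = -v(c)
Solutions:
 v(c) = C1*sqrt(cos(c) - 1)/sqrt(cos(c) + 1)


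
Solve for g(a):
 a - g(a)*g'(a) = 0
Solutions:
 g(a) = -sqrt(C1 + a^2)
 g(a) = sqrt(C1 + a^2)


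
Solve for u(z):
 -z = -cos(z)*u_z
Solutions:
 u(z) = C1 + Integral(z/cos(z), z)


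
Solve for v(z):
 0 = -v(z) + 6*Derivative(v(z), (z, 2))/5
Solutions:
 v(z) = C1*exp(-sqrt(30)*z/6) + C2*exp(sqrt(30)*z/6)


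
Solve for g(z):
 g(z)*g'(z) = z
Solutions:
 g(z) = -sqrt(C1 + z^2)
 g(z) = sqrt(C1 + z^2)


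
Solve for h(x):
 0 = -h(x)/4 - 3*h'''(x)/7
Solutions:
 h(x) = C3*exp(x*(-126^(1/3) + 3*14^(1/3)*3^(2/3))/24)*sin(14^(1/3)*3^(1/6)*x/4) + C4*exp(x*(-126^(1/3) + 3*14^(1/3)*3^(2/3))/24)*cos(14^(1/3)*3^(1/6)*x/4) + C5*exp(-x*(126^(1/3) + 3*14^(1/3)*3^(2/3))/24) + (C1*sin(14^(1/3)*3^(1/6)*x/4) + C2*cos(14^(1/3)*3^(1/6)*x/4))*exp(126^(1/3)*x/12)


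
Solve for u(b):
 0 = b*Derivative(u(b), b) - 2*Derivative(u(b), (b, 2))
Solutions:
 u(b) = C1 + C2*erfi(b/2)


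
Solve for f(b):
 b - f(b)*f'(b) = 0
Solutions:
 f(b) = -sqrt(C1 + b^2)
 f(b) = sqrt(C1 + b^2)


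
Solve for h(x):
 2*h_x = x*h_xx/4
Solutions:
 h(x) = C1 + C2*x^9


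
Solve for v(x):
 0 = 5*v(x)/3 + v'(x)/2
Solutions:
 v(x) = C1*exp(-10*x/3)


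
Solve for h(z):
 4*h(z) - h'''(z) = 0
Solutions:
 h(z) = C3*exp(2^(2/3)*z) + (C1*sin(2^(2/3)*sqrt(3)*z/2) + C2*cos(2^(2/3)*sqrt(3)*z/2))*exp(-2^(2/3)*z/2)


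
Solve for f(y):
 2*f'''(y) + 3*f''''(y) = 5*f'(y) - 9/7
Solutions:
 f(y) = C1 + C4*exp(y) + 9*y/35 + (C2*sin(sqrt(35)*y/6) + C3*cos(sqrt(35)*y/6))*exp(-5*y/6)


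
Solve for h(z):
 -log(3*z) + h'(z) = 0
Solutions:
 h(z) = C1 + z*log(z) - z + z*log(3)


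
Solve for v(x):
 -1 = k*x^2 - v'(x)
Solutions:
 v(x) = C1 + k*x^3/3 + x


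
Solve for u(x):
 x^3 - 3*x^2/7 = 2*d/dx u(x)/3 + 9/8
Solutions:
 u(x) = C1 + 3*x^4/8 - 3*x^3/14 - 27*x/16


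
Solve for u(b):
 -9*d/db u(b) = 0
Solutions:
 u(b) = C1


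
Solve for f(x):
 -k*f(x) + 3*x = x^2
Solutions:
 f(x) = x*(3 - x)/k


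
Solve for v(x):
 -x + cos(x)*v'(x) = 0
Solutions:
 v(x) = C1 + Integral(x/cos(x), x)


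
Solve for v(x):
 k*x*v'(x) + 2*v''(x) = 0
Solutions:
 v(x) = Piecewise((-sqrt(pi)*C1*erf(sqrt(k)*x/2)/sqrt(k) - C2, (k > 0) | (k < 0)), (-C1*x - C2, True))


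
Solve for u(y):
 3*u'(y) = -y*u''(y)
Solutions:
 u(y) = C1 + C2/y^2


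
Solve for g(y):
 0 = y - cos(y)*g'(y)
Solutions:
 g(y) = C1 + Integral(y/cos(y), y)


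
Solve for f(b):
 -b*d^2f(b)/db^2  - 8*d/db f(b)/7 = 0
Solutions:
 f(b) = C1 + C2/b^(1/7)


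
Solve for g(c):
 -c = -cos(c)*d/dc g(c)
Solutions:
 g(c) = C1 + Integral(c/cos(c), c)


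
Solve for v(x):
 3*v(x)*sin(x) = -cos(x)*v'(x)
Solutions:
 v(x) = C1*cos(x)^3


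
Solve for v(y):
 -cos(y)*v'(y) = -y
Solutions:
 v(y) = C1 + Integral(y/cos(y), y)


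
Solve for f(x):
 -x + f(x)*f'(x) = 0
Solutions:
 f(x) = -sqrt(C1 + x^2)
 f(x) = sqrt(C1 + x^2)


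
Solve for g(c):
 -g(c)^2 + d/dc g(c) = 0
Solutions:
 g(c) = -1/(C1 + c)


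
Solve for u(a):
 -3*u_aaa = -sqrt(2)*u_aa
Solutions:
 u(a) = C1 + C2*a + C3*exp(sqrt(2)*a/3)


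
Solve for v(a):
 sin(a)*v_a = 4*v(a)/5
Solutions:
 v(a) = C1*(cos(a) - 1)^(2/5)/(cos(a) + 1)^(2/5)


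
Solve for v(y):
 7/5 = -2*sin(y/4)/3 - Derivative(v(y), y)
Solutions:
 v(y) = C1 - 7*y/5 + 8*cos(y/4)/3


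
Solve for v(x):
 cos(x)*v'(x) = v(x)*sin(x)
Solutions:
 v(x) = C1/cos(x)


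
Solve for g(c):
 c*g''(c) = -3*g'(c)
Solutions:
 g(c) = C1 + C2/c^2


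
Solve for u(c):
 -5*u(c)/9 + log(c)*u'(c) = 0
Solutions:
 u(c) = C1*exp(5*li(c)/9)


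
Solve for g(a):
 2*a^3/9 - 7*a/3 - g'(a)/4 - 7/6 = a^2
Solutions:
 g(a) = C1 + 2*a^4/9 - 4*a^3/3 - 14*a^2/3 - 14*a/3


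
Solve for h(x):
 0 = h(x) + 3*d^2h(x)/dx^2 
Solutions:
 h(x) = C1*sin(sqrt(3)*x/3) + C2*cos(sqrt(3)*x/3)


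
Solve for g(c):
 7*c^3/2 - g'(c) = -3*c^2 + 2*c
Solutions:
 g(c) = C1 + 7*c^4/8 + c^3 - c^2


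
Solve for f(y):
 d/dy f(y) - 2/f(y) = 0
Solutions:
 f(y) = -sqrt(C1 + 4*y)
 f(y) = sqrt(C1 + 4*y)


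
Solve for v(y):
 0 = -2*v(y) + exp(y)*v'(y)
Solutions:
 v(y) = C1*exp(-2*exp(-y))


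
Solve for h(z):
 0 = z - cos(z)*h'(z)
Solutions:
 h(z) = C1 + Integral(z/cos(z), z)


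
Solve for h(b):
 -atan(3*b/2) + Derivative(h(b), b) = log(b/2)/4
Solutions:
 h(b) = C1 + b*log(b)/4 + b*atan(3*b/2) - b/4 - b*log(2)/4 - log(9*b^2 + 4)/3


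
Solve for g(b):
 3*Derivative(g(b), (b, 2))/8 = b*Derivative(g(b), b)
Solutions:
 g(b) = C1 + C2*erfi(2*sqrt(3)*b/3)


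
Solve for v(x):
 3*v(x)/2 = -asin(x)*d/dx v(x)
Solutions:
 v(x) = C1*exp(-3*Integral(1/asin(x), x)/2)


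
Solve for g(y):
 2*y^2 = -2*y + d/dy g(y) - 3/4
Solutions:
 g(y) = C1 + 2*y^3/3 + y^2 + 3*y/4


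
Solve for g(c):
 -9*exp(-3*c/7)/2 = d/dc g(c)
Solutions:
 g(c) = C1 + 21*exp(-3*c/7)/2


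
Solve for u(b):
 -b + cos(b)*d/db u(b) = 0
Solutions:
 u(b) = C1 + Integral(b/cos(b), b)


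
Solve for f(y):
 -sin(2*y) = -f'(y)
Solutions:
 f(y) = C1 - cos(2*y)/2


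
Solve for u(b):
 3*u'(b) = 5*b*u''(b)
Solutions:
 u(b) = C1 + C2*b^(8/5)


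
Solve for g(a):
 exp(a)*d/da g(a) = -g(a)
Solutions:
 g(a) = C1*exp(exp(-a))


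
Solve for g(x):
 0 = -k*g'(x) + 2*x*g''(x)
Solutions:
 g(x) = C1 + x^(re(k)/2 + 1)*(C2*sin(log(x)*Abs(im(k))/2) + C3*cos(log(x)*im(k)/2))


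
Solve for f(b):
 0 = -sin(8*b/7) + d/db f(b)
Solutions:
 f(b) = C1 - 7*cos(8*b/7)/8


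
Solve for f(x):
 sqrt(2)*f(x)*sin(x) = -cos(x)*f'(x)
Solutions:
 f(x) = C1*cos(x)^(sqrt(2))


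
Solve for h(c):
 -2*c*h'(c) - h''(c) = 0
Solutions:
 h(c) = C1 + C2*erf(c)


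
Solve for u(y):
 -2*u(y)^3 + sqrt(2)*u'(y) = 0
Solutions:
 u(y) = -sqrt(2)*sqrt(-1/(C1 + sqrt(2)*y))/2
 u(y) = sqrt(2)*sqrt(-1/(C1 + sqrt(2)*y))/2


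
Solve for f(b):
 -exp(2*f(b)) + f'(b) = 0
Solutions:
 f(b) = log(-sqrt(-1/(C1 + b))) - log(2)/2
 f(b) = log(-1/(C1 + b))/2 - log(2)/2


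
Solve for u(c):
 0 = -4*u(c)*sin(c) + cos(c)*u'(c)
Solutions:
 u(c) = C1/cos(c)^4


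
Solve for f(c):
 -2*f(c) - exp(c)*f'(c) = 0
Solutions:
 f(c) = C1*exp(2*exp(-c))


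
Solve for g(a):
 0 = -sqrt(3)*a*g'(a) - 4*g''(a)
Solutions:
 g(a) = C1 + C2*erf(sqrt(2)*3^(1/4)*a/4)


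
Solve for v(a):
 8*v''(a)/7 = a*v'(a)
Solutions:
 v(a) = C1 + C2*erfi(sqrt(7)*a/4)


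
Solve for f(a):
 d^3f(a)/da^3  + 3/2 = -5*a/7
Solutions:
 f(a) = C1 + C2*a + C3*a^2 - 5*a^4/168 - a^3/4


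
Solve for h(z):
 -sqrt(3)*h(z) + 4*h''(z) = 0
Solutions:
 h(z) = C1*exp(-3^(1/4)*z/2) + C2*exp(3^(1/4)*z/2)


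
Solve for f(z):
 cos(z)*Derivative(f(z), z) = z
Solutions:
 f(z) = C1 + Integral(z/cos(z), z)


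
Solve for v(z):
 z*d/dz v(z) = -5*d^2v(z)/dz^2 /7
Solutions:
 v(z) = C1 + C2*erf(sqrt(70)*z/10)


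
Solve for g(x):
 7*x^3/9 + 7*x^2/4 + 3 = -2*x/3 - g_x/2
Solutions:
 g(x) = C1 - 7*x^4/18 - 7*x^3/6 - 2*x^2/3 - 6*x


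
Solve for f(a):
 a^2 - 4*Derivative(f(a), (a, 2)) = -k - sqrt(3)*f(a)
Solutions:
 f(a) = C1*exp(-3^(1/4)*a/2) + C2*exp(3^(1/4)*a/2) - sqrt(3)*a^2/3 - sqrt(3)*k/3 - 8/3


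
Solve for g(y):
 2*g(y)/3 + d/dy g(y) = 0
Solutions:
 g(y) = C1*exp(-2*y/3)


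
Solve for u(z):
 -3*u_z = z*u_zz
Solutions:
 u(z) = C1 + C2/z^2


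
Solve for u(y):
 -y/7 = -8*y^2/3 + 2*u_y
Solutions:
 u(y) = C1 + 4*y^3/9 - y^2/28


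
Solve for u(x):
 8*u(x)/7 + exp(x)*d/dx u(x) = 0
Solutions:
 u(x) = C1*exp(8*exp(-x)/7)


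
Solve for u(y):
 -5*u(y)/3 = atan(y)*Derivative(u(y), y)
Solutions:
 u(y) = C1*exp(-5*Integral(1/atan(y), y)/3)


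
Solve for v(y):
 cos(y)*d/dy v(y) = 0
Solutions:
 v(y) = C1


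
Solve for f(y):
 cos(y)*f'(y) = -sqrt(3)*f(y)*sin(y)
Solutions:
 f(y) = C1*cos(y)^(sqrt(3))


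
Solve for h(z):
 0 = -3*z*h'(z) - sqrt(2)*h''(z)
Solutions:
 h(z) = C1 + C2*erf(2^(1/4)*sqrt(3)*z/2)


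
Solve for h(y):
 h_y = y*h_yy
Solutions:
 h(y) = C1 + C2*y^2


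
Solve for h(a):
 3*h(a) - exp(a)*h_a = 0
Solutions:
 h(a) = C1*exp(-3*exp(-a))


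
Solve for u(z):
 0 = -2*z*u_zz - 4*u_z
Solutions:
 u(z) = C1 + C2/z


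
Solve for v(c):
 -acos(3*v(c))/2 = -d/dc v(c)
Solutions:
 Integral(1/acos(3*_y), (_y, v(c))) = C1 + c/2


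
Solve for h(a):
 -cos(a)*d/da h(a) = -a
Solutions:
 h(a) = C1 + Integral(a/cos(a), a)


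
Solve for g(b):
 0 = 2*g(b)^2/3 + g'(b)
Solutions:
 g(b) = 3/(C1 + 2*b)


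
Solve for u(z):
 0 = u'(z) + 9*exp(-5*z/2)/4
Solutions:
 u(z) = C1 + 9*exp(-5*z/2)/10


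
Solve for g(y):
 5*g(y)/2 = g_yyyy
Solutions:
 g(y) = C1*exp(-2^(3/4)*5^(1/4)*y/2) + C2*exp(2^(3/4)*5^(1/4)*y/2) + C3*sin(2^(3/4)*5^(1/4)*y/2) + C4*cos(2^(3/4)*5^(1/4)*y/2)


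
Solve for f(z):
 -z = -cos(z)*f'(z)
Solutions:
 f(z) = C1 + Integral(z/cos(z), z)


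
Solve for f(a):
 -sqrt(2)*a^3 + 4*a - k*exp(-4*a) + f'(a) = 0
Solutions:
 f(a) = C1 + sqrt(2)*a^4/4 - 2*a^2 - k*exp(-4*a)/4


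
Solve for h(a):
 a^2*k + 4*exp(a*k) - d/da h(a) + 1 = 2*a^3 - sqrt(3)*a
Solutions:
 h(a) = C1 - a^4/2 + a^3*k/3 + sqrt(3)*a^2/2 + a + 4*exp(a*k)/k


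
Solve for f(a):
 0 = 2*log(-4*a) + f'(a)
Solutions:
 f(a) = C1 - 2*a*log(-a) + 2*a*(1 - 2*log(2))


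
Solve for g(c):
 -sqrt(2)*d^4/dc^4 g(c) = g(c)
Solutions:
 g(c) = (C1*sin(2^(3/8)*c/2) + C2*cos(2^(3/8)*c/2))*exp(-2^(3/8)*c/2) + (C3*sin(2^(3/8)*c/2) + C4*cos(2^(3/8)*c/2))*exp(2^(3/8)*c/2)
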